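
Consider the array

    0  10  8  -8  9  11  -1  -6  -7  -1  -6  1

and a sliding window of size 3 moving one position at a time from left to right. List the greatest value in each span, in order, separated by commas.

10, 10, 9, 11, 11, 11, -1, -1, -1, 1

(0, 10, 8) → max 10
(10, 8, -8) → max 10
(8, -8, 9) → max 9
(-8, 9, 11) → max 11
(9, 11, -1) → max 11
(11, -1, -6) → max 11
(-1, -6, -7) → max -1
(-6, -7, -1) → max -1
(-7, -1, -6) → max -1
(-1, -6, 1) → max 1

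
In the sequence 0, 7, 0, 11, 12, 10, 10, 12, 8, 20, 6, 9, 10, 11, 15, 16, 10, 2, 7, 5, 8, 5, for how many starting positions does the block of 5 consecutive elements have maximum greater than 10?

[0, 7, 0, 11, 12] → max 12  > 10 ✓
[7, 0, 11, 12, 10] → max 12  > 10 ✓
[0, 11, 12, 10, 10] → max 12  > 10 ✓
[11, 12, 10, 10, 12] → max 12  > 10 ✓
[12, 10, 10, 12, 8] → max 12  > 10 ✓
[10, 10, 12, 8, 20] → max 20  > 10 ✓
[10, 12, 8, 20, 6] → max 20  > 10 ✓
[12, 8, 20, 6, 9] → max 20  > 10 ✓
[8, 20, 6, 9, 10] → max 20  > 10 ✓
[20, 6, 9, 10, 11] → max 20  > 10 ✓
[6, 9, 10, 11, 15] → max 15  > 10 ✓
[9, 10, 11, 15, 16] → max 16  > 10 ✓
[10, 11, 15, 16, 10] → max 16  > 10 ✓
[11, 15, 16, 10, 2] → max 16  > 10 ✓
[15, 16, 10, 2, 7] → max 16  > 10 ✓
[16, 10, 2, 7, 5] → max 16  > 10 ✓
[10, 2, 7, 5, 8] → max 10
[2, 7, 5, 8, 5] → max 8
16 windows satisfy the condition.

16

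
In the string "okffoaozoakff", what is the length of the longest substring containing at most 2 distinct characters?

add o: window [o] (1 distinct), len 1
add k: window [o, k] (2 distinct), len 2
add f: window [k, f] (2 distinct), len 2
add f: window [k, f, f] (2 distinct), len 3
add o: window [f, f, o] (2 distinct), len 3
add a: window [o, a] (2 distinct), len 2
add o: window [o, a, o] (2 distinct), len 3
add z: window [o, z] (2 distinct), len 2
add o: window [o, z, o] (2 distinct), len 3
add a: window [o, a] (2 distinct), len 2
add k: window [a, k] (2 distinct), len 2
add f: window [k, f] (2 distinct), len 2
add f: window [k, f, f] (2 distinct), len 3
Longest length with ≤2 distinct: 3.

3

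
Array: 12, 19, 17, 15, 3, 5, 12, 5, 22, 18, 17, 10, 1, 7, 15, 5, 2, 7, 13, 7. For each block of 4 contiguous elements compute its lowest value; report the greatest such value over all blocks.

Window mins for each of the 17 positions:
[12, 19, 17, 15] → min 12
[19, 17, 15, 3] → min 3
[17, 15, 3, 5] → min 3
[15, 3, 5, 12] → min 3
[3, 5, 12, 5] → min 3
[5, 12, 5, 22] → min 5
[12, 5, 22, 18] → min 5
[5, 22, 18, 17] → min 5
[22, 18, 17, 10] → min 10
[18, 17, 10, 1] → min 1
[17, 10, 1, 7] → min 1
[10, 1, 7, 15] → min 1
[1, 7, 15, 5] → min 1
[7, 15, 5, 2] → min 2
[15, 5, 2, 7] → min 2
[5, 2, 7, 13] → min 2
[2, 7, 13, 7] → min 2
Greatest of these is 12.

12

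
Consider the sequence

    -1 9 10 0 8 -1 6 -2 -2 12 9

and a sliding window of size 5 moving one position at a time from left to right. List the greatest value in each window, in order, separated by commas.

10, 10, 10, 8, 8, 12, 12

Sliding a size-5 window across the 11 values:
-1 9 10 0 8 → max 10
9 10 0 8 -1 → max 10
10 0 8 -1 6 → max 10
0 8 -1 6 -2 → max 8
8 -1 6 -2 -2 → max 8
-1 6 -2 -2 12 → max 12
6 -2 -2 12 9 → max 12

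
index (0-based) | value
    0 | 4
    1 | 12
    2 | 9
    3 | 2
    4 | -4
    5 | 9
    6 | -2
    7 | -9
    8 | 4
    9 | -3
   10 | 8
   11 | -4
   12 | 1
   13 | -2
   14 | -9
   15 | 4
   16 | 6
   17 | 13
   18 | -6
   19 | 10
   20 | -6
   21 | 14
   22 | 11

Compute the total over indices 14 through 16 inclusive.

1

Elements at indices 14..16: -9, 4, 6
sum(-9, 4, 6) = 1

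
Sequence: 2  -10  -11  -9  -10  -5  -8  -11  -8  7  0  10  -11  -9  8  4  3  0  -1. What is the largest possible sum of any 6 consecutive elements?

(2, -10, -11, -9, -10, -5) → sum -43
(-10, -11, -9, -10, -5, -8) → sum -53
(-11, -9, -10, -5, -8, -11) → sum -54
(-9, -10, -5, -8, -11, -8) → sum -51
(-10, -5, -8, -11, -8, 7) → sum -35
(-5, -8, -11, -8, 7, 0) → sum -25
(-8, -11, -8, 7, 0, 10) → sum -10
(-11, -8, 7, 0, 10, -11) → sum -13
(-8, 7, 0, 10, -11, -9) → sum -11
(7, 0, 10, -11, -9, 8) → sum 5
(0, 10, -11, -9, 8, 4) → sum 2
(10, -11, -9, 8, 4, 3) → sum 5
(-11, -9, 8, 4, 3, 0) → sum -5
(-9, 8, 4, 3, 0, -1) → sum 5
Largest of these is 5.

5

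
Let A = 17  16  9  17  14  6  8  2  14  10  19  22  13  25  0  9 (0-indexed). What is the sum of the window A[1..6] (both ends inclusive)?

70

Elements at indices 1..6: 16, 9, 17, 14, 6, 8
sum(16, 9, 17, 14, 6, 8) = 70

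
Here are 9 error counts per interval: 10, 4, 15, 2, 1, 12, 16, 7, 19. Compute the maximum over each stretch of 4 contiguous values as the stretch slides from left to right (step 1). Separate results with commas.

15, 15, 15, 16, 16, 19

(10, 4, 15, 2) → max 15
(4, 15, 2, 1) → max 15
(15, 2, 1, 12) → max 15
(2, 1, 12, 16) → max 16
(1, 12, 16, 7) → max 16
(12, 16, 7, 19) → max 19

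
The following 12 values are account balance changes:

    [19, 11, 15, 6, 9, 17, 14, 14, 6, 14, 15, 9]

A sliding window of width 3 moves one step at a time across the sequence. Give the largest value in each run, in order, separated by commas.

Sliding a size-3 window across the 12 values:
19 11 15 → max 19
11 15 6 → max 15
15 6 9 → max 15
6 9 17 → max 17
9 17 14 → max 17
17 14 14 → max 17
14 14 6 → max 14
14 6 14 → max 14
6 14 15 → max 15
14 15 9 → max 15

19, 15, 15, 17, 17, 17, 14, 14, 15, 15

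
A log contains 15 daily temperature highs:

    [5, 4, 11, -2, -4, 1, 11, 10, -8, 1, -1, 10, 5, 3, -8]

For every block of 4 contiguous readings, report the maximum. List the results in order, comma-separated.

11, 11, 11, 11, 11, 11, 11, 10, 10, 10, 10, 10

5 4 11 -2 → max 11
4 11 -2 -4 → max 11
11 -2 -4 1 → max 11
-2 -4 1 11 → max 11
-4 1 11 10 → max 11
1 11 10 -8 → max 11
11 10 -8 1 → max 11
10 -8 1 -1 → max 10
-8 1 -1 10 → max 10
1 -1 10 5 → max 10
-1 10 5 3 → max 10
10 5 3 -8 → max 10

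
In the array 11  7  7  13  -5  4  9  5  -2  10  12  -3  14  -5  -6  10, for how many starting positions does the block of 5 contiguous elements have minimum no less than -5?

(11, 7, 7, 13, -5) → min -5  ≥ -5 ✓
(7, 7, 13, -5, 4) → min -5  ≥ -5 ✓
(7, 13, -5, 4, 9) → min -5  ≥ -5 ✓
(13, -5, 4, 9, 5) → min -5  ≥ -5 ✓
(-5, 4, 9, 5, -2) → min -5  ≥ -5 ✓
(4, 9, 5, -2, 10) → min -2  ≥ -5 ✓
(9, 5, -2, 10, 12) → min -2  ≥ -5 ✓
(5, -2, 10, 12, -3) → min -3  ≥ -5 ✓
(-2, 10, 12, -3, 14) → min -3  ≥ -5 ✓
(10, 12, -3, 14, -5) → min -5  ≥ -5 ✓
(12, -3, 14, -5, -6) → min -6
(-3, 14, -5, -6, 10) → min -6
10 windows satisfy the condition.

10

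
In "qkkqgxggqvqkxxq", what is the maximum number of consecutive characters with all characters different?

4

add q: [q] len 1
add k: [q, k] len 2
add k (repeat k, move left end past it): [k] len 1
add q: [k, q] len 2
add g: [k, q, g] len 3
add x: [k, q, g, x] len 4
add g (repeat g, move left end past it): [x, g] len 2
add g (repeat g, move left end past it): [g] len 1
add q: [g, q] len 2
add v: [g, q, v] len 3
add q (repeat q, move left end past it): [v, q] len 2
add k: [v, q, k] len 3
add x: [v, q, k, x] len 4
add x (repeat x, move left end past it): [x] len 1
add q: [x, q] len 2
Longest all-distinct length: 4.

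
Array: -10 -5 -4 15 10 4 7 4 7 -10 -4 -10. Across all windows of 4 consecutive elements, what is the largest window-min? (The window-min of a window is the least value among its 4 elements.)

[-10, -5, -4, 15] → min -10
[-5, -4, 15, 10] → min -5
[-4, 15, 10, 4] → min -4
[15, 10, 4, 7] → min 4
[10, 4, 7, 4] → min 4
[4, 7, 4, 7] → min 4
[7, 4, 7, -10] → min -10
[4, 7, -10, -4] → min -10
[7, -10, -4, -10] → min -10
Largest of these is 4.

4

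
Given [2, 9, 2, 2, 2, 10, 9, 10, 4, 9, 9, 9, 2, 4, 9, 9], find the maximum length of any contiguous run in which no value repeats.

[2] len 1
[2, 9] len 2
[9, 2] len 2
[2] len 1
[2] len 1
[2, 10] len 2
[2, 10, 9] len 3
[9, 10] len 2
[9, 10, 4] len 3
[10, 4, 9] len 3
[9] len 1
[9] len 1
[9, 2] len 2
[9, 2, 4] len 3
[2, 4, 9] len 3
[9] len 1
Longest all-distinct length: 3.

3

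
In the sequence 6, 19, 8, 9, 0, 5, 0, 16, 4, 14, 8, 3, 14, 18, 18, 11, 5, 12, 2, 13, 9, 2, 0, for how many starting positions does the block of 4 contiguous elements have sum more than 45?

(6, 19, 8, 9) → sum 42
(19, 8, 9, 0) → sum 36
(8, 9, 0, 5) → sum 22
(9, 0, 5, 0) → sum 14
(0, 5, 0, 16) → sum 21
(5, 0, 16, 4) → sum 25
(0, 16, 4, 14) → sum 34
(16, 4, 14, 8) → sum 42
(4, 14, 8, 3) → sum 29
(14, 8, 3, 14) → sum 39
(8, 3, 14, 18) → sum 43
(3, 14, 18, 18) → sum 53  > 45 ✓
(14, 18, 18, 11) → sum 61  > 45 ✓
(18, 18, 11, 5) → sum 52  > 45 ✓
(18, 11, 5, 12) → sum 46  > 45 ✓
(11, 5, 12, 2) → sum 30
(5, 12, 2, 13) → sum 32
(12, 2, 13, 9) → sum 36
(2, 13, 9, 2) → sum 26
(13, 9, 2, 0) → sum 24
4 windows satisfy the condition.

4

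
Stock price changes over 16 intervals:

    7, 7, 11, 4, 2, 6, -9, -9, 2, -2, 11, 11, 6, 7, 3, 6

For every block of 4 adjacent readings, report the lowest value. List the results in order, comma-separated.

4, 2, 2, -9, -9, -9, -9, -9, -2, -2, 6, 3, 3

Sliding a size-4 window across the 16 values:
[7, 7, 11, 4] → min 4
[7, 11, 4, 2] → min 2
[11, 4, 2, 6] → min 2
[4, 2, 6, -9] → min -9
[2, 6, -9, -9] → min -9
[6, -9, -9, 2] → min -9
[-9, -9, 2, -2] → min -9
[-9, 2, -2, 11] → min -9
[2, -2, 11, 11] → min -2
[-2, 11, 11, 6] → min -2
[11, 11, 6, 7] → min 6
[11, 6, 7, 3] → min 3
[6, 7, 3, 6] → min 3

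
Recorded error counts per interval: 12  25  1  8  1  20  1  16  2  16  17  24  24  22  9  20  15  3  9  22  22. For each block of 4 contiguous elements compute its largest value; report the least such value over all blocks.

16

Each size-4 window and its max:
(12, 25, 1, 8) → max 25
(25, 1, 8, 1) → max 25
(1, 8, 1, 20) → max 20
(8, 1, 20, 1) → max 20
(1, 20, 1, 16) → max 20
(20, 1, 16, 2) → max 20
(1, 16, 2, 16) → max 16
(16, 2, 16, 17) → max 17
(2, 16, 17, 24) → max 24
(16, 17, 24, 24) → max 24
(17, 24, 24, 22) → max 24
(24, 24, 22, 9) → max 24
(24, 22, 9, 20) → max 24
(22, 9, 20, 15) → max 22
(9, 20, 15, 3) → max 20
(20, 15, 3, 9) → max 20
(15, 3, 9, 22) → max 22
(3, 9, 22, 22) → max 22
Least of these is 16.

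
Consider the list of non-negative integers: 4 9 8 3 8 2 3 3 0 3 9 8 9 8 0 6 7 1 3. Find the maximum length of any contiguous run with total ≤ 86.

17

Extend to the right; shrink from the left whenever the sum exceeds 86:
[4] sum 4 len 1
[4, 9] sum 13 len 2
[4, 9, 8] sum 21 len 3
[4, 9, 8, 3] sum 24 len 4
[4, 9, 8, 3, 8] sum 32 len 5
[4, 9, 8, 3, 8, 2] sum 34 len 6
[4, 9, 8, 3, 8, 2, 3] sum 37 len 7
[4, 9, 8, 3, 8, 2, 3, 3] sum 40 len 8
[4, 9, 8, 3, 8, 2, 3, 3, 0] sum 40 len 9
[4, 9, 8, 3, 8, 2, 3, 3, 0, 3] sum 43 len 10
[4, 9, 8, 3, 8, 2, 3, 3, 0, 3, 9] sum 52 len 11
[4, 9, 8, 3, 8, 2, 3, 3, 0, 3, 9, 8] sum 60 len 12
[4, 9, 8, 3, 8, 2, 3, 3, 0, 3, 9, 8, 9] sum 69 len 13
[4, 9, 8, 3, 8, 2, 3, 3, 0, 3, 9, 8, 9, 8] sum 77 len 14
[4, 9, 8, 3, 8, 2, 3, 3, 0, 3, 9, 8, 9, 8, 0] sum 77 len 15
[4, 9, 8, 3, 8, 2, 3, 3, 0, 3, 9, 8, 9, 8, 0, 6] sum 83 len 16
[9, 8, 3, 8, 2, 3, 3, 0, 3, 9, 8, 9, 8, 0, 6, 7] sum 86 len 16
[8, 3, 8, 2, 3, 3, 0, 3, 9, 8, 9, 8, 0, 6, 7, 1] sum 78 len 16
[8, 3, 8, 2, 3, 3, 0, 3, 9, 8, 9, 8, 0, 6, 7, 1, 3] sum 81 len 17
Longest length seen: 17.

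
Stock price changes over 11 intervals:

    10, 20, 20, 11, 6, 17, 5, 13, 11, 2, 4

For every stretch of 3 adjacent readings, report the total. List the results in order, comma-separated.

50, 51, 37, 34, 28, 35, 29, 26, 17

10 20 20 → sum 50
20 20 11 → sum 51
20 11 6 → sum 37
11 6 17 → sum 34
6 17 5 → sum 28
17 5 13 → sum 35
5 13 11 → sum 29
13 11 2 → sum 26
11 2 4 → sum 17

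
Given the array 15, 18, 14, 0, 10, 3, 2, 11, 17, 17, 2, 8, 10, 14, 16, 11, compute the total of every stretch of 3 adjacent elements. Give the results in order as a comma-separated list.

47, 32, 24, 13, 15, 16, 30, 45, 36, 27, 20, 32, 40, 41

(15, 18, 14) → sum 47
(18, 14, 0) → sum 32
(14, 0, 10) → sum 24
(0, 10, 3) → sum 13
(10, 3, 2) → sum 15
(3, 2, 11) → sum 16
(2, 11, 17) → sum 30
(11, 17, 17) → sum 45
(17, 17, 2) → sum 36
(17, 2, 8) → sum 27
(2, 8, 10) → sum 20
(8, 10, 14) → sum 32
(10, 14, 16) → sum 40
(14, 16, 11) → sum 41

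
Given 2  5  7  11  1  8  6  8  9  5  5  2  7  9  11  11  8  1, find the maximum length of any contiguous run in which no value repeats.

7

[2] len 1
[2, 5] len 2
[2, 5, 7] len 3
[2, 5, 7, 11] len 4
[2, 5, 7, 11, 1] len 5
[2, 5, 7, 11, 1, 8] len 6
[2, 5, 7, 11, 1, 8, 6] len 7
[6, 8] len 2
[6, 8, 9] len 3
[6, 8, 9, 5] len 4
[5] len 1
[5, 2] len 2
[5, 2, 7] len 3
[5, 2, 7, 9] len 4
[5, 2, 7, 9, 11] len 5
[11] len 1
[11, 8] len 2
[11, 8, 1] len 3
Longest all-distinct length: 7.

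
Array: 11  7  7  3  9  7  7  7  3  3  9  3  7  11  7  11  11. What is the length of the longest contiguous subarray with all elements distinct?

4

add 11: [11] len 1
add 7: [11, 7] len 2
add 7 (repeat 7, move left end past it): [7] len 1
add 3: [7, 3] len 2
add 9: [7, 3, 9] len 3
add 7 (repeat 7, move left end past it): [3, 9, 7] len 3
add 7 (repeat 7, move left end past it): [7] len 1
add 7 (repeat 7, move left end past it): [7] len 1
add 3: [7, 3] len 2
add 3 (repeat 3, move left end past it): [3] len 1
add 9: [3, 9] len 2
add 3 (repeat 3, move left end past it): [9, 3] len 2
add 7: [9, 3, 7] len 3
add 11: [9, 3, 7, 11] len 4
add 7 (repeat 7, move left end past it): [11, 7] len 2
add 11 (repeat 11, move left end past it): [7, 11] len 2
add 11 (repeat 11, move left end past it): [11] len 1
Longest all-distinct length: 4.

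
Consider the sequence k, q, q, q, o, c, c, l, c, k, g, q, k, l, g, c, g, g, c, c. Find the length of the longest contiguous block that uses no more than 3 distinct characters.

[k] 1 distinct, len 1
[k, q] 2 distinct, len 2
[k, q, q] 2 distinct, len 3
[k, q, q, q] 2 distinct, len 4
[k, q, q, q, o] 3 distinct, len 5
[q, q, q, o, c] 3 distinct, len 5
[q, q, q, o, c, c] 3 distinct, len 6
[o, c, c, l] 3 distinct, len 4
[o, c, c, l, c] 3 distinct, len 5
[c, c, l, c, k] 3 distinct, len 5
[c, k, g] 3 distinct, len 3
[k, g, q] 3 distinct, len 3
[k, g, q, k] 3 distinct, len 4
[q, k, l] 3 distinct, len 3
[k, l, g] 3 distinct, len 3
[l, g, c] 3 distinct, len 3
[l, g, c, g] 3 distinct, len 4
[l, g, c, g, g] 3 distinct, len 5
[l, g, c, g, g, c] 3 distinct, len 6
[l, g, c, g, g, c, c] 3 distinct, len 7
Longest length with ≤3 distinct: 7.

7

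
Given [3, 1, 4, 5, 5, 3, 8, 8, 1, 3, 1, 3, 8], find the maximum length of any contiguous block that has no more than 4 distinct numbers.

10

add 3: window [3] (1 distinct), len 1
add 1: window [3, 1] (2 distinct), len 2
add 4: window [3, 1, 4] (3 distinct), len 3
add 5: window [3, 1, 4, 5] (4 distinct), len 4
add 5: window [3, 1, 4, 5, 5] (4 distinct), len 5
add 3: window [3, 1, 4, 5, 5, 3] (4 distinct), len 6
add 8: window [4, 5, 5, 3, 8] (4 distinct), len 5
add 8: window [4, 5, 5, 3, 8, 8] (4 distinct), len 6
add 1: window [5, 5, 3, 8, 8, 1] (4 distinct), len 6
add 3: window [5, 5, 3, 8, 8, 1, 3] (4 distinct), len 7
add 1: window [5, 5, 3, 8, 8, 1, 3, 1] (4 distinct), len 8
add 3: window [5, 5, 3, 8, 8, 1, 3, 1, 3] (4 distinct), len 9
add 8: window [5, 5, 3, 8, 8, 1, 3, 1, 3, 8] (4 distinct), len 10
Longest length with ≤4 distinct: 10.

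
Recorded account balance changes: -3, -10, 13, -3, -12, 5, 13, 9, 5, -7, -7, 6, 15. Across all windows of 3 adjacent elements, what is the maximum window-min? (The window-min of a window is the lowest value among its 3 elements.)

5

-3 -10 13 → min -10
-10 13 -3 → min -10
13 -3 -12 → min -12
-3 -12 5 → min -12
-12 5 13 → min -12
5 13 9 → min 5
13 9 5 → min 5
9 5 -7 → min -7
5 -7 -7 → min -7
-7 -7 6 → min -7
-7 6 15 → min -7
Maximum of these is 5.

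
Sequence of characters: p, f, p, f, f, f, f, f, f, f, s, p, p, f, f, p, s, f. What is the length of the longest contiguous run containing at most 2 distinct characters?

10

[p] 1 distinct, len 1
[p, f] 2 distinct, len 2
[p, f, p] 2 distinct, len 3
[p, f, p, f] 2 distinct, len 4
[p, f, p, f, f] 2 distinct, len 5
[p, f, p, f, f, f] 2 distinct, len 6
[p, f, p, f, f, f, f] 2 distinct, len 7
[p, f, p, f, f, f, f, f] 2 distinct, len 8
[p, f, p, f, f, f, f, f, f] 2 distinct, len 9
[p, f, p, f, f, f, f, f, f, f] 2 distinct, len 10
[f, f, f, f, f, f, f, s] 2 distinct, len 8
[s, p] 2 distinct, len 2
[s, p, p] 2 distinct, len 3
[p, p, f] 2 distinct, len 3
[p, p, f, f] 2 distinct, len 4
[p, p, f, f, p] 2 distinct, len 5
[p, s] 2 distinct, len 2
[s, f] 2 distinct, len 2
Longest length with ≤2 distinct: 10.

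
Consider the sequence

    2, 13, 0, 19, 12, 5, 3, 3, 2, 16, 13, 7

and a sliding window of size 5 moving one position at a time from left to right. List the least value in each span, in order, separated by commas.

0, 0, 0, 3, 2, 2, 2, 2

[2, 13, 0, 19, 12] → min 0
[13, 0, 19, 12, 5] → min 0
[0, 19, 12, 5, 3] → min 0
[19, 12, 5, 3, 3] → min 3
[12, 5, 3, 3, 2] → min 2
[5, 3, 3, 2, 16] → min 2
[3, 3, 2, 16, 13] → min 2
[3, 2, 16, 13, 7] → min 2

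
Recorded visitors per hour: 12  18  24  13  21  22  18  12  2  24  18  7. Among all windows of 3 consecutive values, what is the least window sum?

32

12 18 24 → sum 54
18 24 13 → sum 55
24 13 21 → sum 58
13 21 22 → sum 56
21 22 18 → sum 61
22 18 12 → sum 52
18 12 2 → sum 32
12 2 24 → sum 38
2 24 18 → sum 44
24 18 7 → sum 49
Least of these is 32.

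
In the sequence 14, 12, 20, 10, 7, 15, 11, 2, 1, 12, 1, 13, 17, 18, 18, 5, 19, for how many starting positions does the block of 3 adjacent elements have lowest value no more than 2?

6

14 12 20 → min 12
12 20 10 → min 10
20 10 7 → min 7
10 7 15 → min 7
7 15 11 → min 7
15 11 2 → min 2  ≤ 2 ✓
11 2 1 → min 1  ≤ 2 ✓
2 1 12 → min 1  ≤ 2 ✓
1 12 1 → min 1  ≤ 2 ✓
12 1 13 → min 1  ≤ 2 ✓
1 13 17 → min 1  ≤ 2 ✓
13 17 18 → min 13
17 18 18 → min 17
18 18 5 → min 5
18 5 19 → min 5
6 windows satisfy the condition.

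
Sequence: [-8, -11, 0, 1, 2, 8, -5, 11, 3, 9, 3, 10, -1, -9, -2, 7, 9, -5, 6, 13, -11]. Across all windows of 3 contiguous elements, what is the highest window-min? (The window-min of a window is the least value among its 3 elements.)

[-8, -11, 0] → min -11
[-11, 0, 1] → min -11
[0, 1, 2] → min 0
[1, 2, 8] → min 1
[2, 8, -5] → min -5
[8, -5, 11] → min -5
[-5, 11, 3] → min -5
[11, 3, 9] → min 3
[3, 9, 3] → min 3
[9, 3, 10] → min 3
[3, 10, -1] → min -1
[10, -1, -9] → min -9
[-1, -9, -2] → min -9
[-9, -2, 7] → min -9
[-2, 7, 9] → min -2
[7, 9, -5] → min -5
[9, -5, 6] → min -5
[-5, 6, 13] → min -5
[6, 13, -11] → min -11
Highest of these is 3.

3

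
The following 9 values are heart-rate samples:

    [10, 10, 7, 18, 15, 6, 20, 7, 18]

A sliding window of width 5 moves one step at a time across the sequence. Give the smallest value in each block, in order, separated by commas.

7, 6, 6, 6, 6

10 10 7 18 15 → min 7
10 7 18 15 6 → min 6
7 18 15 6 20 → min 6
18 15 6 20 7 → min 6
15 6 20 7 18 → min 6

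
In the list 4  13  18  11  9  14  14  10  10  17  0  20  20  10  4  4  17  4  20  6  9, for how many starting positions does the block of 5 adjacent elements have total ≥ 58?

4 13 18 11 9 → sum 55
13 18 11 9 14 → sum 65  ≥ 58 ✓
18 11 9 14 14 → sum 66  ≥ 58 ✓
11 9 14 14 10 → sum 58  ≥ 58 ✓
9 14 14 10 10 → sum 57
14 14 10 10 17 → sum 65  ≥ 58 ✓
14 10 10 17 0 → sum 51
10 10 17 0 20 → sum 57
10 17 0 20 20 → sum 67  ≥ 58 ✓
17 0 20 20 10 → sum 67  ≥ 58 ✓
0 20 20 10 4 → sum 54
20 20 10 4 4 → sum 58  ≥ 58 ✓
20 10 4 4 17 → sum 55
10 4 4 17 4 → sum 39
4 4 17 4 20 → sum 49
4 17 4 20 6 → sum 51
17 4 20 6 9 → sum 56
7 windows satisfy the condition.

7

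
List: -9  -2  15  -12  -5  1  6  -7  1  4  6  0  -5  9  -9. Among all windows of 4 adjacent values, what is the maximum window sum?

(-9, -2, 15, -12) → sum -8
(-2, 15, -12, -5) → sum -4
(15, -12, -5, 1) → sum -1
(-12, -5, 1, 6) → sum -10
(-5, 1, 6, -7) → sum -5
(1, 6, -7, 1) → sum 1
(6, -7, 1, 4) → sum 4
(-7, 1, 4, 6) → sum 4
(1, 4, 6, 0) → sum 11
(4, 6, 0, -5) → sum 5
(6, 0, -5, 9) → sum 10
(0, -5, 9, -9) → sum -5
Maximum of these is 11.

11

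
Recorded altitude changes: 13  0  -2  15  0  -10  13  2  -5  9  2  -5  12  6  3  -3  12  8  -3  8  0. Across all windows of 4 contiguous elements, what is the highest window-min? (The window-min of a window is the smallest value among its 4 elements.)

-2

[13, 0, -2, 15] → min -2
[0, -2, 15, 0] → min -2
[-2, 15, 0, -10] → min -10
[15, 0, -10, 13] → min -10
[0, -10, 13, 2] → min -10
[-10, 13, 2, -5] → min -10
[13, 2, -5, 9] → min -5
[2, -5, 9, 2] → min -5
[-5, 9, 2, -5] → min -5
[9, 2, -5, 12] → min -5
[2, -5, 12, 6] → min -5
[-5, 12, 6, 3] → min -5
[12, 6, 3, -3] → min -3
[6, 3, -3, 12] → min -3
[3, -3, 12, 8] → min -3
[-3, 12, 8, -3] → min -3
[12, 8, -3, 8] → min -3
[8, -3, 8, 0] → min -3
Highest of these is -2.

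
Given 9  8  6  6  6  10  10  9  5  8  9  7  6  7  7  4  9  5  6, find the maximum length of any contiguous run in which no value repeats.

5

add 9: [9] len 1
add 8: [9, 8] len 2
add 6: [9, 8, 6] len 3
add 6 (repeat 6, move left end past it): [6] len 1
add 6 (repeat 6, move left end past it): [6] len 1
add 10: [6, 10] len 2
add 10 (repeat 10, move left end past it): [10] len 1
add 9: [10, 9] len 2
add 5: [10, 9, 5] len 3
add 8: [10, 9, 5, 8] len 4
add 9 (repeat 9, move left end past it): [5, 8, 9] len 3
add 7: [5, 8, 9, 7] len 4
add 6: [5, 8, 9, 7, 6] len 5
add 7 (repeat 7, move left end past it): [6, 7] len 2
add 7 (repeat 7, move left end past it): [7] len 1
add 4: [7, 4] len 2
add 9: [7, 4, 9] len 3
add 5: [7, 4, 9, 5] len 4
add 6: [7, 4, 9, 5, 6] len 5
Longest all-distinct length: 5.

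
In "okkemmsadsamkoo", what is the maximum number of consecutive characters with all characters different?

6

[o] len 1
[o, k] len 2
[k] len 1
[k, e] len 2
[k, e, m] len 3
[m] len 1
[m, s] len 2
[m, s, a] len 3
[m, s, a, d] len 4
[a, d, s] len 3
[d, s, a] len 3
[d, s, a, m] len 4
[d, s, a, m, k] len 5
[d, s, a, m, k, o] len 6
[o] len 1
Longest all-distinct length: 6.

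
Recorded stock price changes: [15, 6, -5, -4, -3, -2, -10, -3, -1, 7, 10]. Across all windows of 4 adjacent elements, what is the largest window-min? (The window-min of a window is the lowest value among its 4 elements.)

-3

15 6 -5 -4 → min -5
6 -5 -4 -3 → min -5
-5 -4 -3 -2 → min -5
-4 -3 -2 -10 → min -10
-3 -2 -10 -3 → min -10
-2 -10 -3 -1 → min -10
-10 -3 -1 7 → min -10
-3 -1 7 10 → min -3
Largest of these is -3.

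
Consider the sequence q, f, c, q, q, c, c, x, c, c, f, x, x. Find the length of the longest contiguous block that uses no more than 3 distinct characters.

add q: window [q] (1 distinct), len 1
add f: window [q, f] (2 distinct), len 2
add c: window [q, f, c] (3 distinct), len 3
add q: window [q, f, c, q] (3 distinct), len 4
add q: window [q, f, c, q, q] (3 distinct), len 5
add c: window [q, f, c, q, q, c] (3 distinct), len 6
add c: window [q, f, c, q, q, c, c] (3 distinct), len 7
add x: window [c, q, q, c, c, x] (3 distinct), len 6
add c: window [c, q, q, c, c, x, c] (3 distinct), len 7
add c: window [c, q, q, c, c, x, c, c] (3 distinct), len 8
add f: window [c, c, x, c, c, f] (3 distinct), len 6
add x: window [c, c, x, c, c, f, x] (3 distinct), len 7
add x: window [c, c, x, c, c, f, x, x] (3 distinct), len 8
Longest length with ≤3 distinct: 8.

8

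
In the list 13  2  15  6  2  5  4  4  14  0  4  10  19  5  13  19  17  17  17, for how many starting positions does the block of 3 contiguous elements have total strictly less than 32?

10

(13, 2, 15) → sum 30  < 32 ✓
(2, 15, 6) → sum 23  < 32 ✓
(15, 6, 2) → sum 23  < 32 ✓
(6, 2, 5) → sum 13  < 32 ✓
(2, 5, 4) → sum 11  < 32 ✓
(5, 4, 4) → sum 13  < 32 ✓
(4, 4, 14) → sum 22  < 32 ✓
(4, 14, 0) → sum 18  < 32 ✓
(14, 0, 4) → sum 18  < 32 ✓
(0, 4, 10) → sum 14  < 32 ✓
(4, 10, 19) → sum 33
(10, 19, 5) → sum 34
(19, 5, 13) → sum 37
(5, 13, 19) → sum 37
(13, 19, 17) → sum 49
(19, 17, 17) → sum 53
(17, 17, 17) → sum 51
10 windows satisfy the condition.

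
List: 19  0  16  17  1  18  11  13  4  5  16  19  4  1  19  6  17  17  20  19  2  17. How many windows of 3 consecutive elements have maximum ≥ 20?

19 0 16 → max 19
0 16 17 → max 17
16 17 1 → max 17
17 1 18 → max 18
1 18 11 → max 18
18 11 13 → max 18
11 13 4 → max 13
13 4 5 → max 13
4 5 16 → max 16
5 16 19 → max 19
16 19 4 → max 19
19 4 1 → max 19
4 1 19 → max 19
1 19 6 → max 19
19 6 17 → max 19
6 17 17 → max 17
17 17 20 → max 20  ≥ 20 ✓
17 20 19 → max 20  ≥ 20 ✓
20 19 2 → max 20  ≥ 20 ✓
19 2 17 → max 19
3 windows satisfy the condition.

3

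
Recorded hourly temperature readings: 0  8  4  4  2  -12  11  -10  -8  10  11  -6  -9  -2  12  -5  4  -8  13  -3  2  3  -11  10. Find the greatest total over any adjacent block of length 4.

Window sums for each of the 21 positions:
(0, 8, 4, 4) → sum 16
(8, 4, 4, 2) → sum 18
(4, 4, 2, -12) → sum -2
(4, 2, -12, 11) → sum 5
(2, -12, 11, -10) → sum -9
(-12, 11, -10, -8) → sum -19
(11, -10, -8, 10) → sum 3
(-10, -8, 10, 11) → sum 3
(-8, 10, 11, -6) → sum 7
(10, 11, -6, -9) → sum 6
(11, -6, -9, -2) → sum -6
(-6, -9, -2, 12) → sum -5
(-9, -2, 12, -5) → sum -4
(-2, 12, -5, 4) → sum 9
(12, -5, 4, -8) → sum 3
(-5, 4, -8, 13) → sum 4
(4, -8, 13, -3) → sum 6
(-8, 13, -3, 2) → sum 4
(13, -3, 2, 3) → sum 15
(-3, 2, 3, -11) → sum -9
(2, 3, -11, 10) → sum 4
Greatest of these is 18.

18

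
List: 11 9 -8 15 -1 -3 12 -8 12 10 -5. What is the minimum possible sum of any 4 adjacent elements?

0

Each size-4 window and its sum:
(11, 9, -8, 15) → sum 27
(9, -8, 15, -1) → sum 15
(-8, 15, -1, -3) → sum 3
(15, -1, -3, 12) → sum 23
(-1, -3, 12, -8) → sum 0
(-3, 12, -8, 12) → sum 13
(12, -8, 12, 10) → sum 26
(-8, 12, 10, -5) → sum 9
Minimum of these is 0.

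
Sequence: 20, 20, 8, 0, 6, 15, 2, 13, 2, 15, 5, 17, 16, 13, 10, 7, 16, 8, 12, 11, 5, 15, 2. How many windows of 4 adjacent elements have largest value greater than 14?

19

20 20 8 0 → max 20  > 14 ✓
20 8 0 6 → max 20  > 14 ✓
8 0 6 15 → max 15  > 14 ✓
0 6 15 2 → max 15  > 14 ✓
6 15 2 13 → max 15  > 14 ✓
15 2 13 2 → max 15  > 14 ✓
2 13 2 15 → max 15  > 14 ✓
13 2 15 5 → max 15  > 14 ✓
2 15 5 17 → max 17  > 14 ✓
15 5 17 16 → max 17  > 14 ✓
5 17 16 13 → max 17  > 14 ✓
17 16 13 10 → max 17  > 14 ✓
16 13 10 7 → max 16  > 14 ✓
13 10 7 16 → max 16  > 14 ✓
10 7 16 8 → max 16  > 14 ✓
7 16 8 12 → max 16  > 14 ✓
16 8 12 11 → max 16  > 14 ✓
8 12 11 5 → max 12
12 11 5 15 → max 15  > 14 ✓
11 5 15 2 → max 15  > 14 ✓
19 windows satisfy the condition.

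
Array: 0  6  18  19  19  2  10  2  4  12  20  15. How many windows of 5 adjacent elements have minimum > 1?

7

[0, 6, 18, 19, 19] → min 0
[6, 18, 19, 19, 2] → min 2  > 1 ✓
[18, 19, 19, 2, 10] → min 2  > 1 ✓
[19, 19, 2, 10, 2] → min 2  > 1 ✓
[19, 2, 10, 2, 4] → min 2  > 1 ✓
[2, 10, 2, 4, 12] → min 2  > 1 ✓
[10, 2, 4, 12, 20] → min 2  > 1 ✓
[2, 4, 12, 20, 15] → min 2  > 1 ✓
7 windows satisfy the condition.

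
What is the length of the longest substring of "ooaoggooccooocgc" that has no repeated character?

add o: [o] len 1
add o (repeat o, move left end past it): [o] len 1
add a: [o, a] len 2
add o (repeat o, move left end past it): [a, o] len 2
add g: [a, o, g] len 3
add g (repeat g, move left end past it): [g] len 1
add o: [g, o] len 2
add o (repeat o, move left end past it): [o] len 1
add c: [o, c] len 2
add c (repeat c, move left end past it): [c] len 1
add o: [c, o] len 2
add o (repeat o, move left end past it): [o] len 1
add o (repeat o, move left end past it): [o] len 1
add c: [o, c] len 2
add g: [o, c, g] len 3
add c (repeat c, move left end past it): [g, c] len 2
Longest all-distinct length: 3.

3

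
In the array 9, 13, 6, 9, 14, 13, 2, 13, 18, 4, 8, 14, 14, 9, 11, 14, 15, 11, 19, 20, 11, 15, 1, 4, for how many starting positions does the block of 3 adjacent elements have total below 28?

(9, 13, 6) → sum 28
(13, 6, 9) → sum 28
(6, 9, 14) → sum 29
(9, 14, 13) → sum 36
(14, 13, 2) → sum 29
(13, 2, 13) → sum 28
(2, 13, 18) → sum 33
(13, 18, 4) → sum 35
(18, 4, 8) → sum 30
(4, 8, 14) → sum 26  < 28 ✓
(8, 14, 14) → sum 36
(14, 14, 9) → sum 37
(14, 9, 11) → sum 34
(9, 11, 14) → sum 34
(11, 14, 15) → sum 40
(14, 15, 11) → sum 40
(15, 11, 19) → sum 45
(11, 19, 20) → sum 50
(19, 20, 11) → sum 50
(20, 11, 15) → sum 46
(11, 15, 1) → sum 27  < 28 ✓
(15, 1, 4) → sum 20  < 28 ✓
3 windows satisfy the condition.

3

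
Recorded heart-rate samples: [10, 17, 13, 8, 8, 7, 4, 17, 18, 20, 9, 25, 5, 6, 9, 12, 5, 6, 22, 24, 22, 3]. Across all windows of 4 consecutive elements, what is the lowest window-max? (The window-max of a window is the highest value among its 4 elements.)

(10, 17, 13, 8) → max 17
(17, 13, 8, 8) → max 17
(13, 8, 8, 7) → max 13
(8, 8, 7, 4) → max 8
(8, 7, 4, 17) → max 17
(7, 4, 17, 18) → max 18
(4, 17, 18, 20) → max 20
(17, 18, 20, 9) → max 20
(18, 20, 9, 25) → max 25
(20, 9, 25, 5) → max 25
(9, 25, 5, 6) → max 25
(25, 5, 6, 9) → max 25
(5, 6, 9, 12) → max 12
(6, 9, 12, 5) → max 12
(9, 12, 5, 6) → max 12
(12, 5, 6, 22) → max 22
(5, 6, 22, 24) → max 24
(6, 22, 24, 22) → max 24
(22, 24, 22, 3) → max 24
Lowest of these is 8.

8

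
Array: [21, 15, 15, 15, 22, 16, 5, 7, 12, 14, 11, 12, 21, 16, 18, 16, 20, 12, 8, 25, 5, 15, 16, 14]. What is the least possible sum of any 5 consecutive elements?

21 15 15 15 22 → sum 88
15 15 15 22 16 → sum 83
15 15 22 16 5 → sum 73
15 22 16 5 7 → sum 65
22 16 5 7 12 → sum 62
16 5 7 12 14 → sum 54
5 7 12 14 11 → sum 49
7 12 14 11 12 → sum 56
12 14 11 12 21 → sum 70
14 11 12 21 16 → sum 74
11 12 21 16 18 → sum 78
12 21 16 18 16 → sum 83
21 16 18 16 20 → sum 91
16 18 16 20 12 → sum 82
18 16 20 12 8 → sum 74
16 20 12 8 25 → sum 81
20 12 8 25 5 → sum 70
12 8 25 5 15 → sum 65
8 25 5 15 16 → sum 69
25 5 15 16 14 → sum 75
Least of these is 49.

49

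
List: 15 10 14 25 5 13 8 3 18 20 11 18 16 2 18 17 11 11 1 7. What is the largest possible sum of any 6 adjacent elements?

15 10 14 25 5 13 → sum 82
10 14 25 5 13 8 → sum 75
14 25 5 13 8 3 → sum 68
25 5 13 8 3 18 → sum 72
5 13 8 3 18 20 → sum 67
13 8 3 18 20 11 → sum 73
8 3 18 20 11 18 → sum 78
3 18 20 11 18 16 → sum 86
18 20 11 18 16 2 → sum 85
20 11 18 16 2 18 → sum 85
11 18 16 2 18 17 → sum 82
18 16 2 18 17 11 → sum 82
16 2 18 17 11 11 → sum 75
2 18 17 11 11 1 → sum 60
18 17 11 11 1 7 → sum 65
Largest of these is 86.

86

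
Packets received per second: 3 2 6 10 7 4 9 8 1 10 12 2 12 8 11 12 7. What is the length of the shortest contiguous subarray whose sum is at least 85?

Extend right; whenever the sum reaches 85, record the length and shrink from the left:
add 3: running sum 3 < 85
add 2: running sum 5 < 85
add 6: running sum 11 < 85
add 10: running sum 21 < 85
add 7: running sum 28 < 85
add 4: running sum 32 < 85
add 9: running sum 41 < 85
add 8: running sum 49 < 85
add 1: running sum 50 < 85
add 10: running sum 60 < 85
add 12: running sum 72 < 85
add 2: running sum 74 < 85
end 12: [3, 2, 6, 10, 7, 4, 9, 8, 1, 10, 12, 2, 12] sum 86, len 13
end 13: [6, 10, 7, 4, 9, 8, 1, 10, 12, 2, 12, 8] sum 89, len 12
end 14: [10, 7, 4, 9, 8, 1, 10, 12, 2, 12, 8, 11] sum 94, len 12
end 15: [9, 8, 1, 10, 12, 2, 12, 8, 11, 12] sum 85, len 10
end 16: [9, 8, 1, 10, 12, 2, 12, 8, 11, 12, 7] sum 92, len 11
Shortest qualifying length: 10.

10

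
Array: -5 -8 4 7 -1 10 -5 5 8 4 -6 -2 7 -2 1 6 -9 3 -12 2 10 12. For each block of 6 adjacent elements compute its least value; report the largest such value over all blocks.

-5

[-5, -8, 4, 7, -1, 10] → min -8
[-8, 4, 7, -1, 10, -5] → min -8
[4, 7, -1, 10, -5, 5] → min -5
[7, -1, 10, -5, 5, 8] → min -5
[-1, 10, -5, 5, 8, 4] → min -5
[10, -5, 5, 8, 4, -6] → min -6
[-5, 5, 8, 4, -6, -2] → min -6
[5, 8, 4, -6, -2, 7] → min -6
[8, 4, -6, -2, 7, -2] → min -6
[4, -6, -2, 7, -2, 1] → min -6
[-6, -2, 7, -2, 1, 6] → min -6
[-2, 7, -2, 1, 6, -9] → min -9
[7, -2, 1, 6, -9, 3] → min -9
[-2, 1, 6, -9, 3, -12] → min -12
[1, 6, -9, 3, -12, 2] → min -12
[6, -9, 3, -12, 2, 10] → min -12
[-9, 3, -12, 2, 10, 12] → min -12
Largest of these is -5.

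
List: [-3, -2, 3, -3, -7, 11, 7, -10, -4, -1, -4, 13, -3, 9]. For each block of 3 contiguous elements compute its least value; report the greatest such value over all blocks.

-3

-3 -2 3 → min -3
-2 3 -3 → min -3
3 -3 -7 → min -7
-3 -7 11 → min -7
-7 11 7 → min -7
11 7 -10 → min -10
7 -10 -4 → min -10
-10 -4 -1 → min -10
-4 -1 -4 → min -4
-1 -4 13 → min -4
-4 13 -3 → min -4
13 -3 9 → min -3
Greatest of these is -3.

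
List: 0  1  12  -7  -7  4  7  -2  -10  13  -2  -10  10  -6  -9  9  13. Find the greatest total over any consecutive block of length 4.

Each size-4 window and its sum:
0 1 12 -7 → sum 6
1 12 -7 -7 → sum -1
12 -7 -7 4 → sum 2
-7 -7 4 7 → sum -3
-7 4 7 -2 → sum 2
4 7 -2 -10 → sum -1
7 -2 -10 13 → sum 8
-2 -10 13 -2 → sum -1
-10 13 -2 -10 → sum -9
13 -2 -10 10 → sum 11
-2 -10 10 -6 → sum -8
-10 10 -6 -9 → sum -15
10 -6 -9 9 → sum 4
-6 -9 9 13 → sum 7
Greatest of these is 11.

11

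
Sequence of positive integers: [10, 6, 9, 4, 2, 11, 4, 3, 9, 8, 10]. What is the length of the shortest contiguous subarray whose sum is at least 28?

4

Extend right; whenever the sum reaches 28, record the length and shrink from the left:
add 10: running sum 10 < 28
add 6: running sum 16 < 28
add 9: running sum 25 < 28
add 4: shortest ending here [10, 6, 9, 4] sum 29, len 4
add 2: shortest ending here [10, 6, 9, 4, 2] sum 31, len 5
add 11: shortest ending here [6, 9, 4, 2, 11] sum 32, len 5
add 4: shortest ending here [9, 4, 2, 11, 4] sum 30, len 5
add 3: shortest ending here [9, 4, 2, 11, 4, 3] sum 33, len 6
add 9: shortest ending here [2, 11, 4, 3, 9] sum 29, len 5
add 8: shortest ending here [11, 4, 3, 9, 8] sum 35, len 5
add 10: shortest ending here [3, 9, 8, 10] sum 30, len 4
Shortest qualifying length: 4.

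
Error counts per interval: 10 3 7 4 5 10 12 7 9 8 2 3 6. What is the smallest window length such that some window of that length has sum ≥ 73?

add 10: running sum 10 < 73
add 3: running sum 13 < 73
add 7: running sum 20 < 73
add 4: running sum 24 < 73
add 5: running sum 29 < 73
add 10: running sum 39 < 73
add 12: running sum 51 < 73
add 7: running sum 58 < 73
add 9: running sum 67 < 73
end 9: [10, 3, 7, 4, 5, 10, 12, 7, 9, 8] sum 75, len 10
end 10: [10, 3, 7, 4, 5, 10, 12, 7, 9, 8, 2] sum 77, len 11
end 11: [10, 3, 7, 4, 5, 10, 12, 7, 9, 8, 2, 3] sum 80, len 12
end 12: [7, 4, 5, 10, 12, 7, 9, 8, 2, 3, 6] sum 73, len 11
Shortest qualifying length: 10.

10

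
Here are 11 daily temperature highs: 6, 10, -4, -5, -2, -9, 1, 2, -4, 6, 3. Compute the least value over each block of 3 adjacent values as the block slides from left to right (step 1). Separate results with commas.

6 10 -4 → min -4
10 -4 -5 → min -5
-4 -5 -2 → min -5
-5 -2 -9 → min -9
-2 -9 1 → min -9
-9 1 2 → min -9
1 2 -4 → min -4
2 -4 6 → min -4
-4 6 3 → min -4

-4, -5, -5, -9, -9, -9, -4, -4, -4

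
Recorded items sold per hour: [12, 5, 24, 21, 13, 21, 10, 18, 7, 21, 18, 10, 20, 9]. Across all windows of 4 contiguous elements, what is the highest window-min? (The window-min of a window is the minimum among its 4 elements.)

[12, 5, 24, 21] → min 5
[5, 24, 21, 13] → min 5
[24, 21, 13, 21] → min 13
[21, 13, 21, 10] → min 10
[13, 21, 10, 18] → min 10
[21, 10, 18, 7] → min 7
[10, 18, 7, 21] → min 7
[18, 7, 21, 18] → min 7
[7, 21, 18, 10] → min 7
[21, 18, 10, 20] → min 10
[18, 10, 20, 9] → min 9
Highest of these is 13.

13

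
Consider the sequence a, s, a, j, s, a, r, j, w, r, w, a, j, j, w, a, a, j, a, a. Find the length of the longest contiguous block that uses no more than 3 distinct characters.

Extend right; when distinct count exceeds 3, shrink from the left:
[a] 1 distinct, len 1
[a, s] 2 distinct, len 2
[a, s, a] 2 distinct, len 3
[a, s, a, j] 3 distinct, len 4
[a, s, a, j, s] 3 distinct, len 5
[a, s, a, j, s, a] 3 distinct, len 6
[s, a, r] 3 distinct, len 3
[a, r, j] 3 distinct, len 3
[r, j, w] 3 distinct, len 3
[r, j, w, r] 3 distinct, len 4
[r, j, w, r, w] 3 distinct, len 5
[w, r, w, a] 3 distinct, len 4
[w, a, j] 3 distinct, len 3
[w, a, j, j] 3 distinct, len 4
[w, a, j, j, w] 3 distinct, len 5
[w, a, j, j, w, a] 3 distinct, len 6
[w, a, j, j, w, a, a] 3 distinct, len 7
[w, a, j, j, w, a, a, j] 3 distinct, len 8
[w, a, j, j, w, a, a, j, a] 3 distinct, len 9
[w, a, j, j, w, a, a, j, a, a] 3 distinct, len 10
Longest length with ≤3 distinct: 10.

10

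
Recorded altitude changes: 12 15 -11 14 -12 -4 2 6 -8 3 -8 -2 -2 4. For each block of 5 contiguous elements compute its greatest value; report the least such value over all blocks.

3

[12, 15, -11, 14, -12] → max 15
[15, -11, 14, -12, -4] → max 15
[-11, 14, -12, -4, 2] → max 14
[14, -12, -4, 2, 6] → max 14
[-12, -4, 2, 6, -8] → max 6
[-4, 2, 6, -8, 3] → max 6
[2, 6, -8, 3, -8] → max 6
[6, -8, 3, -8, -2] → max 6
[-8, 3, -8, -2, -2] → max 3
[3, -8, -2, -2, 4] → max 4
Least of these is 3.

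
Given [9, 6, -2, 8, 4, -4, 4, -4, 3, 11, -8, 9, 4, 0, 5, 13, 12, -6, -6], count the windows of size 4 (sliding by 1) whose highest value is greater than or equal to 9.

11

(9, 6, -2, 8) → max 9  ≥ 9 ✓
(6, -2, 8, 4) → max 8
(-2, 8, 4, -4) → max 8
(8, 4, -4, 4) → max 8
(4, -4, 4, -4) → max 4
(-4, 4, -4, 3) → max 4
(4, -4, 3, 11) → max 11  ≥ 9 ✓
(-4, 3, 11, -8) → max 11  ≥ 9 ✓
(3, 11, -8, 9) → max 11  ≥ 9 ✓
(11, -8, 9, 4) → max 11  ≥ 9 ✓
(-8, 9, 4, 0) → max 9  ≥ 9 ✓
(9, 4, 0, 5) → max 9  ≥ 9 ✓
(4, 0, 5, 13) → max 13  ≥ 9 ✓
(0, 5, 13, 12) → max 13  ≥ 9 ✓
(5, 13, 12, -6) → max 13  ≥ 9 ✓
(13, 12, -6, -6) → max 13  ≥ 9 ✓
11 windows satisfy the condition.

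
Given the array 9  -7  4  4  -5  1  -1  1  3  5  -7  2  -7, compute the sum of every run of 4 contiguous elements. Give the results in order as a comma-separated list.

Sliding a size-4 window across the 13 values:
(9, -7, 4, 4) → sum 10
(-7, 4, 4, -5) → sum -4
(4, 4, -5, 1) → sum 4
(4, -5, 1, -1) → sum -1
(-5, 1, -1, 1) → sum -4
(1, -1, 1, 3) → sum 4
(-1, 1, 3, 5) → sum 8
(1, 3, 5, -7) → sum 2
(3, 5, -7, 2) → sum 3
(5, -7, 2, -7) → sum -7

10, -4, 4, -1, -4, 4, 8, 2, 3, -7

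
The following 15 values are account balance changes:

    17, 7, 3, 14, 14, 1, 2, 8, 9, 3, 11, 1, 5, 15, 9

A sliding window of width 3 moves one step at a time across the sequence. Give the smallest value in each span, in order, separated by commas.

3, 3, 3, 1, 1, 1, 2, 3, 3, 1, 1, 1, 5

[17, 7, 3] → min 3
[7, 3, 14] → min 3
[3, 14, 14] → min 3
[14, 14, 1] → min 1
[14, 1, 2] → min 1
[1, 2, 8] → min 1
[2, 8, 9] → min 2
[8, 9, 3] → min 3
[9, 3, 11] → min 3
[3, 11, 1] → min 1
[11, 1, 5] → min 1
[1, 5, 15] → min 1
[5, 15, 9] → min 5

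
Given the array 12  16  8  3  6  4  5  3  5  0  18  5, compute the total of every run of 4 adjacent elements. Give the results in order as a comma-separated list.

39, 33, 21, 18, 18, 17, 13, 26, 28

(12, 16, 8, 3) → sum 39
(16, 8, 3, 6) → sum 33
(8, 3, 6, 4) → sum 21
(3, 6, 4, 5) → sum 18
(6, 4, 5, 3) → sum 18
(4, 5, 3, 5) → sum 17
(5, 3, 5, 0) → sum 13
(3, 5, 0, 18) → sum 26
(5, 0, 18, 5) → sum 28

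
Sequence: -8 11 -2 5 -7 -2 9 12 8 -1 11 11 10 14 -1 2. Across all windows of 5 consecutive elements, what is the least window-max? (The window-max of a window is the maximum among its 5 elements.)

9

[-8, 11, -2, 5, -7] → max 11
[11, -2, 5, -7, -2] → max 11
[-2, 5, -7, -2, 9] → max 9
[5, -7, -2, 9, 12] → max 12
[-7, -2, 9, 12, 8] → max 12
[-2, 9, 12, 8, -1] → max 12
[9, 12, 8, -1, 11] → max 12
[12, 8, -1, 11, 11] → max 12
[8, -1, 11, 11, 10] → max 11
[-1, 11, 11, 10, 14] → max 14
[11, 11, 10, 14, -1] → max 14
[11, 10, 14, -1, 2] → max 14
Least of these is 9.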